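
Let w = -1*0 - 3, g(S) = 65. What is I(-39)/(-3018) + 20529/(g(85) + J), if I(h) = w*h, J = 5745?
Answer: 5106396/1461215 ≈ 3.4946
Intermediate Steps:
w = -3 (w = 0 - 3 = -3)
I(h) = -3*h
I(-39)/(-3018) + 20529/(g(85) + J) = -3*(-39)/(-3018) + 20529/(65 + 5745) = 117*(-1/3018) + 20529/5810 = -39/1006 + 20529*(1/5810) = -39/1006 + 20529/5810 = 5106396/1461215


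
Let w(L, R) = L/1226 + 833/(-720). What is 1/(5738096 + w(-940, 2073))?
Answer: 441360/2532565201531 ≈ 1.7427e-7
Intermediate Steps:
w(L, R) = -833/720 + L/1226 (w(L, R) = L*(1/1226) + 833*(-1/720) = L/1226 - 833/720 = -833/720 + L/1226)
1/(5738096 + w(-940, 2073)) = 1/(5738096 + (-833/720 + (1/1226)*(-940))) = 1/(5738096 + (-833/720 - 470/613)) = 1/(5738096 - 849029/441360) = 1/(2532565201531/441360) = 441360/2532565201531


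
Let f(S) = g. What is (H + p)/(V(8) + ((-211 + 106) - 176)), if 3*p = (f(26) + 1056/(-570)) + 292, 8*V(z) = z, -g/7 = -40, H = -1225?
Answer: 294961/79800 ≈ 3.6963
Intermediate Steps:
g = 280 (g = -7*(-40) = 280)
V(z) = z/8
f(S) = 280
p = 54164/285 (p = ((280 + 1056/(-570)) + 292)/3 = ((280 + 1056*(-1/570)) + 292)/3 = ((280 - 176/95) + 292)/3 = (26424/95 + 292)/3 = (1/3)*(54164/95) = 54164/285 ≈ 190.05)
(H + p)/(V(8) + ((-211 + 106) - 176)) = (-1225 + 54164/285)/((1/8)*8 + ((-211 + 106) - 176)) = -294961/(285*(1 + (-105 - 176))) = -294961/(285*(1 - 281)) = -294961/285/(-280) = -294961/285*(-1/280) = 294961/79800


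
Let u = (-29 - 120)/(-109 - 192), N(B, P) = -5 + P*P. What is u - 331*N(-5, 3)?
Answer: -398375/301 ≈ -1323.5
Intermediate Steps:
N(B, P) = -5 + P²
u = 149/301 (u = -149/(-301) = -149*(-1/301) = 149/301 ≈ 0.49502)
u - 331*N(-5, 3) = 149/301 - 331*(-5 + 3²) = 149/301 - 331*(-5 + 9) = 149/301 - 331*4 = 149/301 - 1324 = -398375/301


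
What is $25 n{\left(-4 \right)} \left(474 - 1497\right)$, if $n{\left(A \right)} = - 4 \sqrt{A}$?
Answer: $204600 i \approx 2.046 \cdot 10^{5} i$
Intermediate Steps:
$25 n{\left(-4 \right)} \left(474 - 1497\right) = 25 \left(- 4 \sqrt{-4}\right) \left(474 - 1497\right) = 25 \left(- 4 \cdot 2 i\right) \left(-1023\right) = 25 \left(- 8 i\right) \left(-1023\right) = - 200 i \left(-1023\right) = 204600 i$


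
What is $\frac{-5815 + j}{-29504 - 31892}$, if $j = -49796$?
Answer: $\frac{55611}{61396} \approx 0.90578$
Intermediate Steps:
$\frac{-5815 + j}{-29504 - 31892} = \frac{-5815 - 49796}{-29504 - 31892} = - \frac{55611}{-61396} = \left(-55611\right) \left(- \frac{1}{61396}\right) = \frac{55611}{61396}$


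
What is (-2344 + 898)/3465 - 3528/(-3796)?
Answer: 561292/1096095 ≈ 0.51208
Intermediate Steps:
(-2344 + 898)/3465 - 3528/(-3796) = -1446*1/3465 - 3528*(-1/3796) = -482/1155 + 882/949 = 561292/1096095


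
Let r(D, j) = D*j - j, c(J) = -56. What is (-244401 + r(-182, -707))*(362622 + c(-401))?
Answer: -41702341320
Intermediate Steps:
r(D, j) = -j + D*j
(-244401 + r(-182, -707))*(362622 + c(-401)) = (-244401 - 707*(-1 - 182))*(362622 - 56) = (-244401 - 707*(-183))*362566 = (-244401 + 129381)*362566 = -115020*362566 = -41702341320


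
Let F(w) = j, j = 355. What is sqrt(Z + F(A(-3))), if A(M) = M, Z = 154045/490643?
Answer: sqrt(85534927575330)/490643 ≈ 18.850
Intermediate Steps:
Z = 154045/490643 (Z = 154045*(1/490643) = 154045/490643 ≈ 0.31397)
F(w) = 355
sqrt(Z + F(A(-3))) = sqrt(154045/490643 + 355) = sqrt(174332310/490643) = sqrt(85534927575330)/490643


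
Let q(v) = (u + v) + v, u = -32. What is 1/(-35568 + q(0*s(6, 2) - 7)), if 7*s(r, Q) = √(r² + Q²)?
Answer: -1/35614 ≈ -2.8079e-5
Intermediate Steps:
s(r, Q) = √(Q² + r²)/7 (s(r, Q) = √(r² + Q²)/7 = √(Q² + r²)/7)
q(v) = -32 + 2*v (q(v) = (-32 + v) + v = -32 + 2*v)
1/(-35568 + q(0*s(6, 2) - 7)) = 1/(-35568 + (-32 + 2*(0*(√(2² + 6²)/7) - 7))) = 1/(-35568 + (-32 + 2*(0*(√(4 + 36)/7) - 7))) = 1/(-35568 + (-32 + 2*(0*(√40/7) - 7))) = 1/(-35568 + (-32 + 2*(0*((2*√10)/7) - 7))) = 1/(-35568 + (-32 + 2*(0*(2*√10/7) - 7))) = 1/(-35568 + (-32 + 2*(0 - 7))) = 1/(-35568 + (-32 + 2*(-7))) = 1/(-35568 + (-32 - 14)) = 1/(-35568 - 46) = 1/(-35614) = -1/35614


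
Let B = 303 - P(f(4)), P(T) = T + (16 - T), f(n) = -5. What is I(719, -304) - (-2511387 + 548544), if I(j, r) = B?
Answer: 1963130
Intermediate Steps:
P(T) = 16
B = 287 (B = 303 - 1*16 = 303 - 16 = 287)
I(j, r) = 287
I(719, -304) - (-2511387 + 548544) = 287 - (-2511387 + 548544) = 287 - 1*(-1962843) = 287 + 1962843 = 1963130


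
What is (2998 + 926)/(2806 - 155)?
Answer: 3924/2651 ≈ 1.4802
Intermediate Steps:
(2998 + 926)/(2806 - 155) = 3924/2651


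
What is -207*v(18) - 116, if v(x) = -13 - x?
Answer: 6301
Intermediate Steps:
-207*v(18) - 116 = -207*(-13 - 1*18) - 116 = -207*(-13 - 18) - 116 = -207*(-31) - 116 = 6417 - 116 = 6301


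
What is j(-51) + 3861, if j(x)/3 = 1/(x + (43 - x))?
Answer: 166026/43 ≈ 3861.1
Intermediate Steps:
j(x) = 3/43 (j(x) = 3/(x + (43 - x)) = 3/43)
j(-51) + 3861 = 3/43 + 3861 = 166026/43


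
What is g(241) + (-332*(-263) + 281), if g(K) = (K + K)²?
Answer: 319921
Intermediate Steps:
g(K) = 4*K² (g(K) = (2*K)² = 4*K²)
g(241) + (-332*(-263) + 281) = 4*241² + (-332*(-263) + 281) = 4*58081 + (87316 + 281) = 232324 + 87597 = 319921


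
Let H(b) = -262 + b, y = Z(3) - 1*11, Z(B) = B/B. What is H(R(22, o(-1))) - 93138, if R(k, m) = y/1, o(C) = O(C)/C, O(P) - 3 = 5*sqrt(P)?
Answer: -93410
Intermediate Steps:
Z(B) = 1
y = -10 (y = 1 - 1*11 = 1 - 11 = -10)
O(P) = 3 + 5*sqrt(P)
o(C) = (3 + 5*sqrt(C))/C
R(k, m) = -10 (R(k, m) = -10/1 = -10*1 = -10)
H(R(22, o(-1))) - 93138 = (-262 - 10) - 93138 = -272 - 93138 = -93410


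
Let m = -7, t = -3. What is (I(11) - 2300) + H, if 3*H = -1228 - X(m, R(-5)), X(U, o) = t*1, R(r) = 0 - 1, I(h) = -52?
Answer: -8281/3 ≈ -2760.3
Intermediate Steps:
R(r) = -1
X(U, o) = -3 (X(U, o) = -3*1 = -3)
H = -1225/3 (H = (-1228 - 1*(-3))/3 = (-1228 + 3)/3 = (⅓)*(-1225) = -1225/3 ≈ -408.33)
(I(11) - 2300) + H = (-52 - 2300) - 1225/3 = -2352 - 1225/3 = -8281/3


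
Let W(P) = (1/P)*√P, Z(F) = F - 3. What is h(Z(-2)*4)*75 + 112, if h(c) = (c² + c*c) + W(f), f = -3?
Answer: 60112 - 25*I*√3 ≈ 60112.0 - 43.301*I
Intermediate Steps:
Z(F) = -3 + F
W(P) = P^(-½) (W(P) = √P/P = P^(-½))
h(c) = 2*c² - I*√3/3 (h(c) = (c² + c*c) + (-3)^(-½) = (c² + c²) - I*√3/3 = 2*c² - I*√3/3)
h(Z(-2)*4)*75 + 112 = (2*((-3 - 2)*4)² - I*√3/3)*75 + 112 = (2*(-5*4)² - I*√3/3)*75 + 112 = (2*(-20)² - I*√3/3)*75 + 112 = (2*400 - I*√3/3)*75 + 112 = (800 - I*√3/3)*75 + 112 = (60000 - 25*I*√3) + 112 = 60112 - 25*I*√3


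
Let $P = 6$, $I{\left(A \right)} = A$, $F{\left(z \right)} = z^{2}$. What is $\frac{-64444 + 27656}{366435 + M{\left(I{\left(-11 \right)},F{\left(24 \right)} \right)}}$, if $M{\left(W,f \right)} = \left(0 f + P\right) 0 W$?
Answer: $- \frac{2164}{21555} \approx -0.10039$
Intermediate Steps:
$M{\left(W,f \right)} = 0$ ($M{\left(W,f \right)} = \left(0 f + 6\right) 0 W = \left(0 + 6\right) 0 W = 6 \cdot 0 W = 0 W = 0$)
$\frac{-64444 + 27656}{366435 + M{\left(I{\left(-11 \right)},F{\left(24 \right)} \right)}} = \frac{-64444 + 27656}{366435 + 0} = - \frac{36788}{366435} = \left(-36788\right) \frac{1}{366435} = - \frac{2164}{21555}$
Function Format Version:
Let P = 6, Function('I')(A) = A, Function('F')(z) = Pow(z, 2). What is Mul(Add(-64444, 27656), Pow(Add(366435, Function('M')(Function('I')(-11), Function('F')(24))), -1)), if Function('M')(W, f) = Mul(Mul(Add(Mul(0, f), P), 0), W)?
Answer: Rational(-2164, 21555) ≈ -0.10039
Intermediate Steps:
Function('M')(W, f) = 0 (Function('M')(W, f) = Mul(Mul(Add(Mul(0, f), 6), 0), W) = Mul(Mul(Add(0, 6), 0), W) = Mul(Mul(6, 0), W) = Mul(0, W) = 0)
Mul(Add(-64444, 27656), Pow(Add(366435, Function('M')(Function('I')(-11), Function('F')(24))), -1)) = Mul(Add(-64444, 27656), Pow(Add(366435, 0), -1)) = Mul(-36788, Pow(366435, -1)) = Mul(-36788, Rational(1, 366435)) = Rational(-2164, 21555)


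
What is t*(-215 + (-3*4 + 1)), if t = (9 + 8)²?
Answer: -65314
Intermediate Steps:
t = 289 (t = 17² = 289)
t*(-215 + (-3*4 + 1)) = 289*(-215 + (-3*4 + 1)) = 289*(-215 + (-12 + 1)) = 289*(-215 - 11) = 289*(-226) = -65314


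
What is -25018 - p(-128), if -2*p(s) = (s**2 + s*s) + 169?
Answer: -17099/2 ≈ -8549.5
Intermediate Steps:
p(s) = -169/2 - s**2 (p(s) = -((s**2 + s*s) + 169)/2 = -((s**2 + s**2) + 169)/2 = -(2*s**2 + 169)/2 = -(169 + 2*s**2)/2 = -169/2 - s**2)
-25018 - p(-128) = -25018 - (-169/2 - 1*(-128)**2) = -25018 - (-169/2 - 1*16384) = -25018 - (-169/2 - 16384) = -25018 - 1*(-32937/2) = -25018 + 32937/2 = -17099/2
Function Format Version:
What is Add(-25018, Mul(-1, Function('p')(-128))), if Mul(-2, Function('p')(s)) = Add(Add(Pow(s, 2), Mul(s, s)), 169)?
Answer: Rational(-17099, 2) ≈ -8549.5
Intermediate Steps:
Function('p')(s) = Add(Rational(-169, 2), Mul(-1, Pow(s, 2))) (Function('p')(s) = Mul(Rational(-1, 2), Add(Add(Pow(s, 2), Mul(s, s)), 169)) = Mul(Rational(-1, 2), Add(Add(Pow(s, 2), Pow(s, 2)), 169)) = Mul(Rational(-1, 2), Add(Mul(2, Pow(s, 2)), 169)) = Mul(Rational(-1, 2), Add(169, Mul(2, Pow(s, 2)))) = Add(Rational(-169, 2), Mul(-1, Pow(s, 2))))
Add(-25018, Mul(-1, Function('p')(-128))) = Add(-25018, Mul(-1, Add(Rational(-169, 2), Mul(-1, Pow(-128, 2))))) = Add(-25018, Mul(-1, Add(Rational(-169, 2), Mul(-1, 16384)))) = Add(-25018, Mul(-1, Add(Rational(-169, 2), -16384))) = Add(-25018, Mul(-1, Rational(-32937, 2))) = Add(-25018, Rational(32937, 2)) = Rational(-17099, 2)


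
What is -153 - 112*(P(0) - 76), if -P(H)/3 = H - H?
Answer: 8359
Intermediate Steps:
P(H) = 0 (P(H) = -3*(H - H) = -3*0 = 0)
-153 - 112*(P(0) - 76) = -153 - 112*(0 - 76) = -153 - 112*(-76) = -153 + 8512 = 8359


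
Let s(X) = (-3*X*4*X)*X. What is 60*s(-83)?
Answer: 411686640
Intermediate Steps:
s(X) = -12*X**3 (s(X) = (-3*4*X*X)*X = (-12*X**2)*X = -12*X**3)
60*s(-83) = 60*(-12*(-83)**3) = 60*(-12*(-571787)) = 60*6861444 = 411686640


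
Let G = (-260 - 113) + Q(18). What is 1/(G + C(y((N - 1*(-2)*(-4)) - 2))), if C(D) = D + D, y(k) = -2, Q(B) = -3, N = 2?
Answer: -1/380 ≈ -0.0026316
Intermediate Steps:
C(D) = 2*D
G = -376 (G = (-260 - 113) - 3 = -373 - 3 = -376)
1/(G + C(y((N - 1*(-2)*(-4)) - 2))) = 1/(-376 + 2*(-2)) = 1/(-376 - 4) = 1/(-380) = -1/380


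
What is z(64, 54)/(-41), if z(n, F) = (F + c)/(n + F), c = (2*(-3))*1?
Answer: -24/2419 ≈ -0.0099215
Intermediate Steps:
c = -6 (c = -6*1 = -6)
z(n, F) = (-6 + F)/(F + n) (z(n, F) = (F - 6)/(n + F) = (-6 + F)/(F + n))
z(64, 54)/(-41) = ((-6 + 54)/(54 + 64))/(-41) = (48/118)*(-1/41) = ((1/118)*48)*(-1/41) = (24/59)*(-1/41) = -24/2419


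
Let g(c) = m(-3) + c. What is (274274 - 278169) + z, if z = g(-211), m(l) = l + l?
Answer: -4112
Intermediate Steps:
m(l) = 2*l
g(c) = -6 + c (g(c) = 2*(-3) + c = -6 + c)
z = -217 (z = -6 - 211 = -217)
(274274 - 278169) + z = (274274 - 278169) - 217 = -3895 - 217 = -4112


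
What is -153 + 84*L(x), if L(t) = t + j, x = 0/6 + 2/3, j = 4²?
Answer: 1247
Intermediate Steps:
j = 16
x = ⅔ (x = 0*(⅙) + 2*(⅓) = 0 + ⅔ = ⅔ ≈ 0.66667)
L(t) = 16 + t (L(t) = t + 16 = 16 + t)
-153 + 84*L(x) = -153 + 84*(16 + ⅔) = -153 + 84*(50/3) = -153 + 1400 = 1247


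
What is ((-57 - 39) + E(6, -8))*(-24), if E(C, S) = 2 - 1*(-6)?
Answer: 2112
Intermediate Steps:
E(C, S) = 8 (E(C, S) = 2 + 6 = 8)
((-57 - 39) + E(6, -8))*(-24) = ((-57 - 39) + 8)*(-24) = (-96 + 8)*(-24) = -88*(-24) = 2112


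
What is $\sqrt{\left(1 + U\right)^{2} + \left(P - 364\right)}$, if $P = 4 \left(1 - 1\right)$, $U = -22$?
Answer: $\sqrt{77} \approx 8.775$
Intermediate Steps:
$P = 0$ ($P = 4 \cdot 0 = 0$)
$\sqrt{\left(1 + U\right)^{2} + \left(P - 364\right)} = \sqrt{\left(1 - 22\right)^{2} + \left(0 - 364\right)} = \sqrt{\left(-21\right)^{2} + \left(0 - 364\right)} = \sqrt{441 - 364} = \sqrt{77}$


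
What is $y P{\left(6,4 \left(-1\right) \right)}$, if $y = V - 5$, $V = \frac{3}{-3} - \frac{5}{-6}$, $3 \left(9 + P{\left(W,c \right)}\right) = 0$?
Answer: $\frac{93}{2} \approx 46.5$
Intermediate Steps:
$P{\left(W,c \right)} = -9$ ($P{\left(W,c \right)} = -9 + \frac{1}{3} \cdot 0 = -9 + 0 = -9$)
$V = - \frac{1}{6}$ ($V = 3 \left(- \frac{1}{3}\right) - - \frac{5}{6} = -1 + \frac{5}{6} = - \frac{1}{6} \approx -0.16667$)
$y = - \frac{31}{6}$ ($y = - \frac{1}{6} - 5 = - \frac{31}{6} \approx -5.1667$)
$y P{\left(6,4 \left(-1\right) \right)} = \left(- \frac{31}{6}\right) \left(-9\right) = \frac{93}{2}$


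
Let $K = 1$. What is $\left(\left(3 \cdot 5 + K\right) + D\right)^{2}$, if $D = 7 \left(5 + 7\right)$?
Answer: $10000$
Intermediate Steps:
$D = 84$ ($D = 7 \cdot 12 = 84$)
$\left(\left(3 \cdot 5 + K\right) + D\right)^{2} = \left(\left(3 \cdot 5 + 1\right) + 84\right)^{2} = \left(\left(15 + 1\right) + 84\right)^{2} = \left(16 + 84\right)^{2} = 100^{2} = 10000$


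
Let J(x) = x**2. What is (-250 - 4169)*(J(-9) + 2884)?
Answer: -13102335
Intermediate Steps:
(-250 - 4169)*(J(-9) + 2884) = (-250 - 4169)*((-9)**2 + 2884) = -4419*(81 + 2884) = -4419*2965 = -13102335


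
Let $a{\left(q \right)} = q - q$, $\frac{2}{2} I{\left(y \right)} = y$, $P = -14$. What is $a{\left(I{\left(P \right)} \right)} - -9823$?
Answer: $9823$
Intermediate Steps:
$I{\left(y \right)} = y$
$a{\left(q \right)} = 0$
$a{\left(I{\left(P \right)} \right)} - -9823 = 0 - -9823 = 0 + 9823 = 9823$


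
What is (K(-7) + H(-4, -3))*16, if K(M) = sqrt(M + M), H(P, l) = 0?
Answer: 16*I*sqrt(14) ≈ 59.867*I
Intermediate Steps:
K(M) = sqrt(2)*sqrt(M) (K(M) = sqrt(2*M) = sqrt(2)*sqrt(M))
(K(-7) + H(-4, -3))*16 = (sqrt(2)*sqrt(-7) + 0)*16 = (sqrt(2)*(I*sqrt(7)) + 0)*16 = (I*sqrt(14) + 0)*16 = (I*sqrt(14))*16 = 16*I*sqrt(14)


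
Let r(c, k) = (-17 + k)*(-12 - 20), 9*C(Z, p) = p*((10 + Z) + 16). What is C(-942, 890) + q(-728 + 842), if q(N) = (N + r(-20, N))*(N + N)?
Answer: -6950720/9 ≈ -7.7230e+5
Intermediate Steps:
C(Z, p) = p*(26 + Z)/9 (C(Z, p) = (p*((10 + Z) + 16))/9 = (p*(26 + Z))/9 = p*(26 + Z)/9)
r(c, k) = 544 - 32*k (r(c, k) = (-17 + k)*(-32) = 544 - 32*k)
q(N) = 2*N*(544 - 31*N) (q(N) = (N + (544 - 32*N))*(N + N) = (544 - 31*N)*(2*N) = 2*N*(544 - 31*N))
C(-942, 890) + q(-728 + 842) = (⅑)*890*(26 - 942) + 2*(-728 + 842)*(544 - 31*(-728 + 842)) = (⅑)*890*(-916) + 2*114*(544 - 31*114) = -815240/9 + 2*114*(544 - 3534) = -815240/9 + 2*114*(-2990) = -815240/9 - 681720 = -6950720/9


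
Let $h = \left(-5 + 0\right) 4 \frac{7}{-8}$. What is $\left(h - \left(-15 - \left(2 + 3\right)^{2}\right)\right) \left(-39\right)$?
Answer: $- \frac{4485}{2} \approx -2242.5$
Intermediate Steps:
$h = \frac{35}{2}$ ($h = \left(-5\right) 4 \cdot 7 \left(- \frac{1}{8}\right) = \left(-20\right) \left(- \frac{7}{8}\right) = \frac{35}{2} \approx 17.5$)
$\left(h - \left(-15 - \left(2 + 3\right)^{2}\right)\right) \left(-39\right) = \left(\frac{35}{2} - \left(-15 - \left(2 + 3\right)^{2}\right)\right) \left(-39\right) = \left(\frac{35}{2} + \left(5^{2} + 15\right)\right) \left(-39\right) = \left(\frac{35}{2} + \left(25 + 15\right)\right) \left(-39\right) = \left(\frac{35}{2} + 40\right) \left(-39\right) = \frac{115}{2} \left(-39\right) = - \frac{4485}{2}$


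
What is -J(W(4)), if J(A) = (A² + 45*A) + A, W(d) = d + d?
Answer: -432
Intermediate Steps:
W(d) = 2*d
J(A) = A² + 46*A
-J(W(4)) = -2*4*(46 + 2*4) = -8*(46 + 8) = -8*54 = -1*432 = -432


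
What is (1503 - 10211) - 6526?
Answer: -15234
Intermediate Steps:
(1503 - 10211) - 6526 = -8708 - 6526 = -15234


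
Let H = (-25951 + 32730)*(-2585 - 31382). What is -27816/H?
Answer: 27816/230262293 ≈ 0.00012080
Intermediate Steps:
H = -230262293 (H = 6779*(-33967) = -230262293)
-27816/H = -27816/(-230262293) = -27816*(-1/230262293) = 27816/230262293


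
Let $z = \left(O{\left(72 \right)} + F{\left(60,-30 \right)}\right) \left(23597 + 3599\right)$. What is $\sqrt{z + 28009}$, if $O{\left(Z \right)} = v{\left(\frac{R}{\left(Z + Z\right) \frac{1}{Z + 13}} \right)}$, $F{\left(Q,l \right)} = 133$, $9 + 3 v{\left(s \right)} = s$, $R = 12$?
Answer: $\frac{2 \sqrt{8162329}}{3} \approx 1904.7$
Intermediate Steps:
$v{\left(s \right)} = -3 + \frac{s}{3}$
$O{\left(Z \right)} = -3 + \frac{2 \left(13 + Z\right)}{Z}$ ($O{\left(Z \right)} = -3 + \frac{12 \frac{1}{\left(Z + Z\right) \frac{1}{Z + 13}}}{3} = -3 + \frac{12 \frac{1}{2 Z \frac{1}{13 + Z}}}{3} = -3 + \frac{12 \frac{13 + Z}{2 Z}}{3} = -3 + \frac{6 \frac{1}{Z} \left(13 + Z\right)}{3} = -3 + \frac{2 \left(13 + Z\right)}{Z}$)
$z = \frac{32397235}{9}$ ($z = \left(\frac{26 - 72}{72} + 133\right) \left(23597 + 3599\right) = \left(\frac{26 - 72}{72} + 133\right) 27196 = \left(\frac{1}{72} \left(-46\right) + 133\right) 27196 = \left(- \frac{23}{36} + 133\right) 27196 = \frac{4765}{36} \cdot 27196 = \frac{32397235}{9} \approx 3.5997 \cdot 10^{6}$)
$\sqrt{z + 28009} = \sqrt{\frac{32397235}{9} + 28009} = \sqrt{\frac{32649316}{9}} = \frac{2 \sqrt{8162329}}{3}$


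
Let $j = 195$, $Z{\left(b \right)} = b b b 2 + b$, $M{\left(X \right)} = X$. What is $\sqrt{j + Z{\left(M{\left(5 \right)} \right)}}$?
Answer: $15 \sqrt{2} \approx 21.213$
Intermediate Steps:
$Z{\left(b \right)} = b + 2 b^{3}$ ($Z{\left(b \right)} = b b^{2} \cdot 2 + b = b 2 b^{2} + b = 2 b^{3} + b = b + 2 b^{3}$)
$\sqrt{j + Z{\left(M{\left(5 \right)} \right)}} = \sqrt{195 + \left(5 + 2 \cdot 5^{3}\right)} = \sqrt{195 + \left(5 + 2 \cdot 125\right)} = \sqrt{195 + \left(5 + 250\right)} = \sqrt{195 + 255} = \sqrt{450} = 15 \sqrt{2}$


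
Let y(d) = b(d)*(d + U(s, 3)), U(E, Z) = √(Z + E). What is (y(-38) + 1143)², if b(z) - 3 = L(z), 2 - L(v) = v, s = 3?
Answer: 252175 - 42226*√6 ≈ 1.4874e+5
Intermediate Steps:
L(v) = 2 - v
b(z) = 5 - z (b(z) = 3 + (2 - z) = 5 - z)
U(E, Z) = √(E + Z)
y(d) = (5 - d)*(d + √6) (y(d) = (5 - d)*(d + √(3 + 3)) = (5 - d)*(d + √6))
(y(-38) + 1143)² = (-(-5 - 38)*(-38 + √6) + 1143)² = (-1*(-43)*(-38 + √6) + 1143)² = ((-1634 + 43*√6) + 1143)² = (-491 + 43*√6)²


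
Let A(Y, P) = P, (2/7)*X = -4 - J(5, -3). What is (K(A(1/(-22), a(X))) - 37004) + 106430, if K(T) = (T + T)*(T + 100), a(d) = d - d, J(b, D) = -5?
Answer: 69426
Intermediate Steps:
X = 7/2 (X = 7*(-4 - 1*(-5))/2 = 7*(-4 + 5)/2 = (7/2)*1 = 7/2 ≈ 3.5000)
a(d) = 0
K(T) = 2*T*(100 + T) (K(T) = (2*T)*(100 + T) = 2*T*(100 + T))
(K(A(1/(-22), a(X))) - 37004) + 106430 = (2*0*(100 + 0) - 37004) + 106430 = (2*0*100 - 37004) + 106430 = (0 - 37004) + 106430 = -37004 + 106430 = 69426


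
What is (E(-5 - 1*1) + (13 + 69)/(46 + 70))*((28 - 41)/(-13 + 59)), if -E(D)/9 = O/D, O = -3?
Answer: 715/667 ≈ 1.0720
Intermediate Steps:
E(D) = 27/D (E(D) = -(-27)/D = 27/D)
(E(-5 - 1*1) + (13 + 69)/(46 + 70))*((28 - 41)/(-13 + 59)) = (27/(-5 - 1*1) + (13 + 69)/(46 + 70))*((28 - 41)/(-13 + 59)) = (27/(-5 - 1) + 82/116)*(-13/46) = (27/(-6) + 82*(1/116))*(-13*1/46) = (27*(-⅙) + 41/58)*(-13/46) = (-9/2 + 41/58)*(-13/46) = -110/29*(-13/46) = 715/667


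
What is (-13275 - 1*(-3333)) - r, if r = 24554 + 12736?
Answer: -47232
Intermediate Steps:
r = 37290
(-13275 - 1*(-3333)) - r = (-13275 - 1*(-3333)) - 1*37290 = (-13275 + 3333) - 37290 = -9942 - 37290 = -47232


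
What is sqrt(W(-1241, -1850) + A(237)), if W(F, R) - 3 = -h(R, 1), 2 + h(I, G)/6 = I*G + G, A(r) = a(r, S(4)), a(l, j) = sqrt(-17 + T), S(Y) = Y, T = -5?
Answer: sqrt(11109 + I*sqrt(22)) ≈ 105.4 + 0.0222*I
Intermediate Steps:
a(l, j) = I*sqrt(22) (a(l, j) = sqrt(-17 - 5) = sqrt(-22) = I*sqrt(22))
A(r) = I*sqrt(22)
h(I, G) = -12 + 6*G + 6*G*I (h(I, G) = -12 + 6*(I*G + G) = -12 + 6*(G*I + G) = -12 + 6*(G + G*I) = -12 + (6*G + 6*G*I) = -12 + 6*G + 6*G*I)
W(F, R) = 9 - 6*R (W(F, R) = 3 - (-12 + 6*1 + 6*1*R) = 3 - (-12 + 6 + 6*R) = 3 - (-6 + 6*R) = 3 + (6 - 6*R) = 9 - 6*R)
sqrt(W(-1241, -1850) + A(237)) = sqrt((9 - 6*(-1850)) + I*sqrt(22)) = sqrt((9 + 11100) + I*sqrt(22)) = sqrt(11109 + I*sqrt(22))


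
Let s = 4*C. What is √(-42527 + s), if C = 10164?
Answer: I*√1871 ≈ 43.255*I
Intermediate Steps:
s = 40656 (s = 4*10164 = 40656)
√(-42527 + s) = √(-42527 + 40656) = √(-1871) = I*√1871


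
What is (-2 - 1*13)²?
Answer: 225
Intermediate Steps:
(-2 - 1*13)² = (-2 - 13)² = (-15)² = 225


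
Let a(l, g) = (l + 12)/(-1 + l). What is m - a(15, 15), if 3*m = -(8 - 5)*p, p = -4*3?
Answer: 141/14 ≈ 10.071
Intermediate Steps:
a(l, g) = (12 + l)/(-1 + l)
p = -12
m = 12 (m = (-(8 - 5)*(-12))/3 = (-3*(-12))/3 = (-1*(-36))/3 = (1/3)*36 = 12)
m - a(15, 15) = 12 - (12 + 15)/(-1 + 15) = 12 - 27/14 = 141/14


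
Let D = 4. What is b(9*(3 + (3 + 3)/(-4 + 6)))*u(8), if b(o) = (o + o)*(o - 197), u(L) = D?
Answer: -61776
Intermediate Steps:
u(L) = 4
b(o) = 2*o*(-197 + o) (b(o) = (2*o)*(-197 + o) = 2*o*(-197 + o))
b(9*(3 + (3 + 3)/(-4 + 6)))*u(8) = (2*(9*(3 + (3 + 3)/(-4 + 6)))*(-197 + 9*(3 + (3 + 3)/(-4 + 6))))*4 = (2*(9*(3 + 6/2))*(-197 + 9*(3 + 6/2)))*4 = (2*(9*(3 + 6*(½)))*(-197 + 9*(3 + 6*(½))))*4 = (2*(9*(3 + 3))*(-197 + 9*(3 + 3)))*4 = (2*(9*6)*(-197 + 9*6))*4 = (2*54*(-197 + 54))*4 = (2*54*(-143))*4 = -15444*4 = -61776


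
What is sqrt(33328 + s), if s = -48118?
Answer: I*sqrt(14790) ≈ 121.61*I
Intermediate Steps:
sqrt(33328 + s) = sqrt(33328 - 48118) = sqrt(-14790) = I*sqrt(14790)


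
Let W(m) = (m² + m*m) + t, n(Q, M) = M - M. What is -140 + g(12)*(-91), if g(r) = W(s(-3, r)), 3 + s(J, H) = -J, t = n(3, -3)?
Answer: -140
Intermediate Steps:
n(Q, M) = 0
t = 0
s(J, H) = -3 - J
W(m) = 2*m² (W(m) = (m² + m*m) + 0 = (m² + m²) + 0 = 2*m² + 0 = 2*m²)
g(r) = 0 (g(r) = 2*(-3 - 1*(-3))² = 2*(-3 + 3)² = 2*0² = 2*0 = 0)
-140 + g(12)*(-91) = -140 + 0*(-91) = -140 + 0 = -140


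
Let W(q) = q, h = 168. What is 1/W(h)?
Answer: 1/168 ≈ 0.0059524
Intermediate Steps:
1/W(h) = 1/168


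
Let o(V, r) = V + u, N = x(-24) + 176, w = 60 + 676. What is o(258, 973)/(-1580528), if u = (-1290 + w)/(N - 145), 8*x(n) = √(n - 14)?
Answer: (-129*√38 + 29776*I)/(790264*(√38 - 248*I)) ≈ -0.00015194 - 2.8088e-7*I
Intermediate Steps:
w = 736
x(n) = √(-14 + n)/8 (x(n) = √(n - 14)/8 = √(-14 + n)/8)
N = 176 + I*√38/8 (N = √(-14 - 24)/8 + 176 = √(-38)/8 + 176 = (I*√38)/8 + 176 = I*√38/8 + 176 = 176 + I*√38/8 ≈ 176.0 + 0.77055*I)
u = -554/(31 + I*√38/8) (u = (-1290 + 736)/((176 + I*√38/8) - 145) = -554/(31 + I*√38/8) ≈ -17.86 + 0.44394*I)
o(V, r) = -549568/30771 + V + 2216*I*√38/30771 (o(V, r) = V + (-549568/30771 + 2216*I*√38/30771) = -549568/30771 + V + 2216*I*√38/30771)
o(258, 973)/(-1580528) = (-549568/30771 + 258 + 2216*I*√38/30771)/(-1580528) = (7389350/30771 + 2216*I*√38/30771)*(-1/1580528) = -3694675/24317213544 - 277*I*√38/6079303386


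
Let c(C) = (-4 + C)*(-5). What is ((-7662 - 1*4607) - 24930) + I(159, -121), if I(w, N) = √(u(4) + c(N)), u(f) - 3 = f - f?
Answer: -37199 + 2*√157 ≈ -37174.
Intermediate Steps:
u(f) = 3 (u(f) = 3 + (f - f) = 3 + 0 = 3)
c(C) = 20 - 5*C
I(w, N) = √(23 - 5*N) (I(w, N) = √(3 + (20 - 5*N)) = √(23 - 5*N))
((-7662 - 1*4607) - 24930) + I(159, -121) = ((-7662 - 1*4607) - 24930) + √(23 - 5*(-121)) = ((-7662 - 4607) - 24930) + √(23 + 605) = (-12269 - 24930) + √628 = -37199 + 2*√157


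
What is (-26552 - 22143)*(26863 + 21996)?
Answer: -2379189005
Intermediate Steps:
(-26552 - 22143)*(26863 + 21996) = -48695*48859 = -2379189005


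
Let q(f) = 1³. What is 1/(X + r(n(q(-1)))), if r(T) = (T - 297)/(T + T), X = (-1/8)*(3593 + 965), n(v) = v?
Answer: -4/2871 ≈ -0.0013932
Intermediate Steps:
q(f) = 1
X = -2279/4 (X = -1*⅛*4558 = -⅛*4558 = -2279/4 ≈ -569.75)
r(T) = (-297 + T)/(2*T) (r(T) = (-297 + T)/((2*T)) = (-297 + T)*(1/(2*T)) = (-297 + T)/(2*T))
1/(X + r(n(q(-1)))) = 1/(-2279/4 + (½)*(-297 + 1)/1) = 1/(-2279/4 + (½)*1*(-296)) = 1/(-2279/4 - 148) = 1/(-2871/4) = -4/2871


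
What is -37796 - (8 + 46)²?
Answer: -40712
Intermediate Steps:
-37796 - (8 + 46)² = -37796 - 1*54² = -37796 - 1*2916 = -37796 - 2916 = -40712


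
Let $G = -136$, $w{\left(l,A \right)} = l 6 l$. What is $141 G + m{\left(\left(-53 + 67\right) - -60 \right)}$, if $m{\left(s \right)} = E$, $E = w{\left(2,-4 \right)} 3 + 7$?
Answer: $-19097$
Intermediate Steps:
$w{\left(l,A \right)} = 6 l^{2}$ ($w{\left(l,A \right)} = 6 l l = 6 l^{2}$)
$E = 79$ ($E = 6 \cdot 2^{2} \cdot 3 + 7 = 6 \cdot 4 \cdot 3 + 7 = 24 \cdot 3 + 7 = 72 + 7 = 79$)
$m{\left(s \right)} = 79$
$141 G + m{\left(\left(-53 + 67\right) - -60 \right)} = 141 \left(-136\right) + 79 = -19176 + 79 = -19097$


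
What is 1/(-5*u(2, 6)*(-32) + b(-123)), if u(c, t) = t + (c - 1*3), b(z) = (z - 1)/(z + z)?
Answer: 123/98462 ≈ 0.0012492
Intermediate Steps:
b(z) = (-1 + z)/(2*z) (b(z) = (-1 + z)/((2*z)) = (-1 + z)*(1/(2*z)) = (-1 + z)/(2*z))
u(c, t) = -3 + c + t (u(c, t) = t + (c - 3) = t + (-3 + c) = -3 + c + t)
1/(-5*u(2, 6)*(-32) + b(-123)) = 1/(-5*(-3 + 2 + 6)*(-32) + (1/2)*(-1 - 123)/(-123)) = 1/(-5*5*(-32) + (1/2)*(-1/123)*(-124)) = 1/(-25*(-32) + 62/123) = 1/(800 + 62/123) = 1/(98462/123) = 123/98462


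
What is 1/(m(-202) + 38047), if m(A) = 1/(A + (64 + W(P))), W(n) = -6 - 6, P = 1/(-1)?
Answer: 150/5707049 ≈ 2.6283e-5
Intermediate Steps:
P = -1
W(n) = -12
m(A) = 1/(52 + A) (m(A) = 1/(A + (64 - 12)) = 1/(A + 52) = 1/(52 + A))
1/(m(-202) + 38047) = 1/(1/(52 - 202) + 38047) = 1/(1/(-150) + 38047) = 1/(-1/150 + 38047) = 1/(5707049/150) = 150/5707049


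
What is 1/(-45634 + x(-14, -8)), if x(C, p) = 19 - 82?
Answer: -1/45697 ≈ -2.1883e-5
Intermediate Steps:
x(C, p) = -63
1/(-45634 + x(-14, -8)) = 1/(-45634 - 63) = 1/(-45697) = -1/45697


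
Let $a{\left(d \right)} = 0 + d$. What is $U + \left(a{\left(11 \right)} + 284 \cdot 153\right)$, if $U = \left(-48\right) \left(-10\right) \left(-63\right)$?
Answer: $13223$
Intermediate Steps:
$a{\left(d \right)} = d$
$U = -30240$ ($U = 480 \left(-63\right) = -30240$)
$U + \left(a{\left(11 \right)} + 284 \cdot 153\right) = -30240 + \left(11 + 284 \cdot 153\right) = -30240 + \left(11 + 43452\right) = -30240 + 43463 = 13223$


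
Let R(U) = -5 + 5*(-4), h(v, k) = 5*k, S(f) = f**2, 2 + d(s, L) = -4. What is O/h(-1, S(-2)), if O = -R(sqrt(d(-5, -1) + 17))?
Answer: 5/4 ≈ 1.2500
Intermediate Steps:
d(s, L) = -6 (d(s, L) = -2 - 4 = -6)
R(U) = -25 (R(U) = -5 - 20 = -25)
O = 25 (O = -1*(-25) = 25)
O/h(-1, S(-2)) = 25/(5*(-2)**2) = 25/(5*4) = 25/20 = (1/20)*25 = 5/4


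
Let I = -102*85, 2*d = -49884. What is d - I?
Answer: -16272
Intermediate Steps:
d = -24942 (d = (1/2)*(-49884) = -24942)
I = -8670
d - I = -24942 - 1*(-8670) = -24942 + 8670 = -16272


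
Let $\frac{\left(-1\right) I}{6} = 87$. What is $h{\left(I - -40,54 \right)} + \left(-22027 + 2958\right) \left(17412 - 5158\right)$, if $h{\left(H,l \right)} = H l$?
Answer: $-233697554$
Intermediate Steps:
$I = -522$ ($I = \left(-6\right) 87 = -522$)
$h{\left(I - -40,54 \right)} + \left(-22027 + 2958\right) \left(17412 - 5158\right) = \left(-522 - -40\right) 54 + \left(-22027 + 2958\right) \left(17412 - 5158\right) = \left(-522 + 40\right) 54 - 233671526 = \left(-482\right) 54 - 233671526 = -26028 - 233671526 = -233697554$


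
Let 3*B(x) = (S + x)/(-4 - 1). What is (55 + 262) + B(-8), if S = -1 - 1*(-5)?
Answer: 4759/15 ≈ 317.27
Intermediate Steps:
S = 4 (S = -1 + 5 = 4)
B(x) = -4/15 - x/15 (B(x) = ((4 + x)/(-4 - 1))/3 = ((4 + x)/(-5))/3 = ((4 + x)*(-⅕))/3 = (-⅘ - x/5)/3 = -4/15 - x/15)
(55 + 262) + B(-8) = (55 + 262) + (-4/15 - 1/15*(-8)) = 317 + (-4/15 + 8/15) = 317 + 4/15 = 4759/15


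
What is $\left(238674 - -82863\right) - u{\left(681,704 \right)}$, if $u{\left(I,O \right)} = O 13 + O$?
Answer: $311681$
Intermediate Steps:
$u{\left(I,O \right)} = 14 O$ ($u{\left(I,O \right)} = 13 O + O = 14 O$)
$\left(238674 - -82863\right) - u{\left(681,704 \right)} = \left(238674 - -82863\right) - 14 \cdot 704 = \left(238674 + 82863\right) - 9856 = 321537 - 9856 = 311681$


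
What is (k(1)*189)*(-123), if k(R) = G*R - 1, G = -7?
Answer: 185976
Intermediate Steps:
k(R) = -1 - 7*R (k(R) = -7*R - 1 = -1 - 7*R)
(k(1)*189)*(-123) = ((-1 - 7*1)*189)*(-123) = ((-1 - 7)*189)*(-123) = -8*189*(-123) = -1512*(-123) = 185976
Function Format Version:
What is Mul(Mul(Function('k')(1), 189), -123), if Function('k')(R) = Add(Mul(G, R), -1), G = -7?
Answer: 185976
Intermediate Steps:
Function('k')(R) = Add(-1, Mul(-7, R)) (Function('k')(R) = Add(Mul(-7, R), -1) = Add(-1, Mul(-7, R)))
Mul(Mul(Function('k')(1), 189), -123) = Mul(Mul(Add(-1, Mul(-7, 1)), 189), -123) = Mul(Mul(Add(-1, -7), 189), -123) = Mul(Mul(-8, 189), -123) = Mul(-1512, -123) = 185976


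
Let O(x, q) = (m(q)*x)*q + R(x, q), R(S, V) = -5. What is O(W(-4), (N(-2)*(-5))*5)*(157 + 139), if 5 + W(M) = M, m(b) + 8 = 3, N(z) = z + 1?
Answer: 331520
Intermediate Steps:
N(z) = 1 + z
m(b) = -5 (m(b) = -8 + 3 = -5)
W(M) = -5 + M
O(x, q) = -5 - 5*q*x (O(x, q) = (-5*x)*q - 5 = -5*q*x - 5 = -5 - 5*q*x)
O(W(-4), (N(-2)*(-5))*5)*(157 + 139) = (-5 - 5*((1 - 2)*(-5))*5*(-5 - 4))*(157 + 139) = (-5 - 5*-1*(-5)*5*(-9))*296 = (-5 - 5*5*5*(-9))*296 = (-5 - 5*25*(-9))*296 = (-5 + 1125)*296 = 1120*296 = 331520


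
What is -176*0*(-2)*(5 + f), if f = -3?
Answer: 0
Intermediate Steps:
-176*0*(-2)*(5 + f) = -176*0*(-2)*(5 - 3) = -0*2 = -176*0 = 0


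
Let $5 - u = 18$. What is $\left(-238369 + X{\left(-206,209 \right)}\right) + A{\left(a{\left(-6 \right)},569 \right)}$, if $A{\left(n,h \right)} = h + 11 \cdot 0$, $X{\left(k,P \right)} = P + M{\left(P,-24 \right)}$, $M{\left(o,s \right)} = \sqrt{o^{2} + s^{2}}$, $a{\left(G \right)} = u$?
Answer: $-237591 + \sqrt{44257} \approx -2.3738 \cdot 10^{5}$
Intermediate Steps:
$u = -13$ ($u = 5 - 18 = -13$)
$a{\left(G \right)} = -13$
$X{\left(k,P \right)} = P + \sqrt{576 + P^{2}}$ ($X{\left(k,P \right)} = P + \sqrt{P^{2} + \left(-24\right)^{2}} = P + \sqrt{P^{2} + 576} = P + \sqrt{576 + P^{2}}$)
$A{\left(n,h \right)} = h$ ($A{\left(n,h \right)} = h + 0 = h$)
$\left(-238369 + X{\left(-206,209 \right)}\right) + A{\left(a{\left(-6 \right)},569 \right)} = \left(-238369 + \left(209 + \sqrt{576 + 209^{2}}\right)\right) + 569 = \left(-238369 + \left(209 + \sqrt{576 + 43681}\right)\right) + 569 = \left(-238369 + \left(209 + \sqrt{44257}\right)\right) + 569 = \left(-238160 + \sqrt{44257}\right) + 569 = -237591 + \sqrt{44257}$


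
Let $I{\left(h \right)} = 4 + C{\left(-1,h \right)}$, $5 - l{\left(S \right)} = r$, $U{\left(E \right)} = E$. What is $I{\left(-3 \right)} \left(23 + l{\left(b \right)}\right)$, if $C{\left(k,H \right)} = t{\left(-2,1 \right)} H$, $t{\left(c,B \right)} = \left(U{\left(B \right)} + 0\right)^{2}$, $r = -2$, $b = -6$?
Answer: $30$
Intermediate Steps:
$l{\left(S \right)} = 7$ ($l{\left(S \right)} = 5 - -2 = 5 + 2 = 7$)
$t{\left(c,B \right)} = B^{2}$ ($t{\left(c,B \right)} = \left(B + 0\right)^{2} = B^{2}$)
$C{\left(k,H \right)} = H$ ($C{\left(k,H \right)} = 1^{2} H = 1 H = H$)
$I{\left(h \right)} = 4 + h$
$I{\left(-3 \right)} \left(23 + l{\left(b \right)}\right) = \left(4 - 3\right) \left(23 + 7\right) = 1 \cdot 30 = 30$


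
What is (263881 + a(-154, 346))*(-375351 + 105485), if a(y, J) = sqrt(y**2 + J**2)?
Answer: -71212509946 - 539732*sqrt(35858) ≈ -7.1315e+10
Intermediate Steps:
a(y, J) = sqrt(J**2 + y**2)
(263881 + a(-154, 346))*(-375351 + 105485) = (263881 + sqrt(346**2 + (-154)**2))*(-375351 + 105485) = (263881 + sqrt(119716 + 23716))*(-269866) = (263881 + sqrt(143432))*(-269866) = (263881 + 2*sqrt(35858))*(-269866) = -71212509946 - 539732*sqrt(35858)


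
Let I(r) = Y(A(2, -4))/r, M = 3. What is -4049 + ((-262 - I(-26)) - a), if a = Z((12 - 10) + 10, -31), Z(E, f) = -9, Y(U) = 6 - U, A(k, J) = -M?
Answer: -111843/26 ≈ -4301.7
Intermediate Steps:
A(k, J) = -3 (A(k, J) = -1*3 = -3)
I(r) = 9/r (I(r) = (6 - 1*(-3))/r = (6 + 3)/r = 9/r)
a = -9
-4049 + ((-262 - I(-26)) - a) = -4049 + ((-262 - 9/(-26)) - 1*(-9)) = -4049 + ((-262 - 9*(-1)/26) + 9) = -4049 + ((-262 - 1*(-9/26)) + 9) = -4049 + ((-262 + 9/26) + 9) = -4049 + (-6803/26 + 9) = -4049 - 6569/26 = -111843/26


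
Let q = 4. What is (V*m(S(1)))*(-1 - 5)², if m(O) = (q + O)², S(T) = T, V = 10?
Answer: 9000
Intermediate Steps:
m(O) = (4 + O)²
(V*m(S(1)))*(-1 - 5)² = (10*(4 + 1)²)*(-1 - 5)² = (10*5²)*(-6)² = (10*25)*36 = 250*36 = 9000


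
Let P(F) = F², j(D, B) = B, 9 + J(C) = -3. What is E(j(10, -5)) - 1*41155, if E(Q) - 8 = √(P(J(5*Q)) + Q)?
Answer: -41147 + √139 ≈ -41135.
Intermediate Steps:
J(C) = -12 (J(C) = -9 - 3 = -12)
E(Q) = 8 + √(144 + Q) (E(Q) = 8 + √((-12)² + Q) = 8 + √(144 + Q))
E(j(10, -5)) - 1*41155 = (8 + √(144 - 5)) - 1*41155 = (8 + √139) - 41155 = -41147 + √139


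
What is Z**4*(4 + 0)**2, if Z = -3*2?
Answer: 20736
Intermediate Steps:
Z = -6
Z**4*(4 + 0)**2 = (-6)**4*(4 + 0)**2 = 1296*4**2 = 1296*16 = 20736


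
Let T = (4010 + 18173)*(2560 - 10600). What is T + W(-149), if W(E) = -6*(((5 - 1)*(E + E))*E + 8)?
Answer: -179417016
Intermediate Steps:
T = -178351320 (T = 22183*(-8040) = -178351320)
W(E) = -48 - 48*E² (W(E) = -6*((4*(2*E))*E + 8) = -6*((8*E)*E + 8) = -6*(8*E² + 8) = -6*(8 + 8*E²) = -48 - 48*E²)
T + W(-149) = -178351320 + (-48 - 48*(-149)²) = -178351320 + (-48 - 48*22201) = -178351320 + (-48 - 1065648) = -178351320 - 1065696 = -179417016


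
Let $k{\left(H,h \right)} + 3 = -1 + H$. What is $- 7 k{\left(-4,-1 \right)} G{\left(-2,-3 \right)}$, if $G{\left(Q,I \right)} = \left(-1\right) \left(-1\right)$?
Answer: $56$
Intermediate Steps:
$G{\left(Q,I \right)} = 1$
$k{\left(H,h \right)} = -4 + H$ ($k{\left(H,h \right)} = -3 + \left(-1 + H\right) = -4 + H$)
$- 7 k{\left(-4,-1 \right)} G{\left(-2,-3 \right)} = - 7 \left(-4 - 4\right) 1 = \left(-7\right) \left(-8\right) 1 = 56 \cdot 1 = 56$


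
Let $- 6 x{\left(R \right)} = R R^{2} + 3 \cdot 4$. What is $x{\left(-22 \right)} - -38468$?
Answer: $\frac{120722}{3} \approx 40241.0$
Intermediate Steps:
$x{\left(R \right)} = -2 - \frac{R^{3}}{6}$ ($x{\left(R \right)} = - \frac{R R^{2} + 3 \cdot 4}{6} = - \frac{R^{3} + 12}{6} = - \frac{12 + R^{3}}{6} = -2 - \frac{R^{3}}{6}$)
$x{\left(-22 \right)} - -38468 = \left(-2 - \frac{\left(-22\right)^{3}}{6}\right) - -38468 = \left(-2 - - \frac{5324}{3}\right) + 38468 = \left(-2 + \frac{5324}{3}\right) + 38468 = \frac{5318}{3} + 38468 = \frac{120722}{3}$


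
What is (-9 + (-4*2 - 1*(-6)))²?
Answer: 121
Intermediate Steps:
(-9 + (-4*2 - 1*(-6)))² = (-9 + (-8 + 6))² = (-9 - 2)² = (-11)² = 121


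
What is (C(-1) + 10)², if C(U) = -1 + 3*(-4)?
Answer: 9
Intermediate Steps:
C(U) = -13 (C(U) = -1 - 12 = -13)
(C(-1) + 10)² = (-13 + 10)² = (-3)² = 9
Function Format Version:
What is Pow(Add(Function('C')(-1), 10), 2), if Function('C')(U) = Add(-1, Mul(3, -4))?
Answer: 9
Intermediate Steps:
Function('C')(U) = -13 (Function('C')(U) = Add(-1, -12) = -13)
Pow(Add(Function('C')(-1), 10), 2) = Pow(Add(-13, 10), 2) = Pow(-3, 2) = 9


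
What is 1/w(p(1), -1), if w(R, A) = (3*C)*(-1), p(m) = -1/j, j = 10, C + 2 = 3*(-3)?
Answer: 1/33 ≈ 0.030303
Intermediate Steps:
C = -11 (C = -2 + 3*(-3) = -2 - 9 = -11)
p(m) = -⅒ (p(m) = -1/10 = -1*⅒ = -⅒)
w(R, A) = 33 (w(R, A) = (3*(-11))*(-1) = -33*(-1) = 33)
1/w(p(1), -1) = 1/33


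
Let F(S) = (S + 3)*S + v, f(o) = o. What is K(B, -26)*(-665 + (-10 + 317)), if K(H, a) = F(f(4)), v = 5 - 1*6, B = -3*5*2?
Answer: -9666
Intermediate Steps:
B = -30 (B = -15*2 = -30)
v = -1 (v = 5 - 6 = -1)
F(S) = -1 + S*(3 + S) (F(S) = (S + 3)*S - 1 = (3 + S)*S - 1 = S*(3 + S) - 1 = -1 + S*(3 + S))
K(H, a) = 27 (K(H, a) = -1 + 4² + 3*4 = -1 + 16 + 12 = 27)
K(B, -26)*(-665 + (-10 + 317)) = 27*(-665 + (-10 + 317)) = 27*(-665 + 307) = 27*(-358) = -9666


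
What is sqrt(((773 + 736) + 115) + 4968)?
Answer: 8*sqrt(103) ≈ 81.191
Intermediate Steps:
sqrt(((773 + 736) + 115) + 4968) = sqrt((1509 + 115) + 4968) = sqrt(1624 + 4968) = sqrt(6592) = 8*sqrt(103)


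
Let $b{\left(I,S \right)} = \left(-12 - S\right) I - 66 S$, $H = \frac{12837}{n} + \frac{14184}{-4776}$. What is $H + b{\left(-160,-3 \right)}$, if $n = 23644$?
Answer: $\frac{7695626487}{4705156} \approx 1635.6$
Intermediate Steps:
$H = - \frac{11419041}{4705156}$ ($H = \frac{12837}{23644} + \frac{14184}{-4776} = 12837 \cdot \frac{1}{23644} + 14184 \left(- \frac{1}{4776}\right) = \frac{12837}{23644} - \frac{591}{199} = - \frac{11419041}{4705156} \approx -2.4269$)
$b{\left(I,S \right)} = - 66 S + I \left(-12 - S\right)$ ($b{\left(I,S \right)} = I \left(-12 - S\right) - 66 S = - 66 S + I \left(-12 - S\right)$)
$H + b{\left(-160,-3 \right)} = - \frac{11419041}{4705156} - \left(-2118 + 480\right) = - \frac{11419041}{4705156} + \left(198 + 1920 - 480\right) = - \frac{11419041}{4705156} + 1638 = \frac{7695626487}{4705156}$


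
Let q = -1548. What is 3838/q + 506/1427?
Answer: -2346769/1104498 ≈ -2.1247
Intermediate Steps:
3838/q + 506/1427 = 3838/(-1548) + 506/1427 = 3838*(-1/1548) + 506*(1/1427) = -1919/774 + 506/1427 = -2346769/1104498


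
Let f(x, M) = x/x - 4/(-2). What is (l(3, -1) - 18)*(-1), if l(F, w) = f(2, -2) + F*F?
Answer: 6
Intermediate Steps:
f(x, M) = 3 (f(x, M) = 1 - 4*(-½) = 1 + 2 = 3)
l(F, w) = 3 + F² (l(F, w) = 3 + F*F = 3 + F²)
(l(3, -1) - 18)*(-1) = ((3 + 3²) - 18)*(-1) = ((3 + 9) - 18)*(-1) = (12 - 18)*(-1) = -6*(-1) = 6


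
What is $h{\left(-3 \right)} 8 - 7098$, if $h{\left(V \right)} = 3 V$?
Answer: $-7170$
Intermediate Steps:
$h{\left(-3 \right)} 8 - 7098 = 3 \left(-3\right) 8 - 7098 = \left(-9\right) 8 - 7098 = -72 - 7098 = -7170$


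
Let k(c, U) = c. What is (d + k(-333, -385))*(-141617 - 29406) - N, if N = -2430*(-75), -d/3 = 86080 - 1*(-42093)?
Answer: 65818361346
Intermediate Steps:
d = -384519 (d = -3*(86080 - 1*(-42093)) = -3*(86080 + 42093) = -3*128173 = -384519)
N = 182250
(d + k(-333, -385))*(-141617 - 29406) - N = (-384519 - 333)*(-141617 - 29406) - 1*182250 = -384852*(-171023) - 182250 = 65818543596 - 182250 = 65818361346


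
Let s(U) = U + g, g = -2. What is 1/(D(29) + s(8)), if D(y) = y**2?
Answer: 1/847 ≈ 0.0011806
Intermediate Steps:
s(U) = -2 + U (s(U) = U - 2 = -2 + U)
1/(D(29) + s(8)) = 1/(29**2 + (-2 + 8)) = 1/(841 + 6) = 1/847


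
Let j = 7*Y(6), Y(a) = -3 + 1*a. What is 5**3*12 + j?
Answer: 1521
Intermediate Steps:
Y(a) = -3 + a
j = 21 (j = 7*(-3 + 6) = 7*3 = 21)
5**3*12 + j = 5**3*12 + 21 = 125*12 + 21 = 1500 + 21 = 1521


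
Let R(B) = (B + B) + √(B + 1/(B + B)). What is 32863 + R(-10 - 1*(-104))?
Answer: 33051 + √830631/94 ≈ 33061.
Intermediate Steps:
R(B) = √(B + 1/(2*B)) + 2*B (R(B) = 2*B + √(B + 1/(2*B)) = √(B + 1/(2*B)) + 2*B)
32863 + R(-10 - 1*(-104)) = 32863 + (√(2/(-10 - 1*(-104)) + 4*(-10 - 1*(-104)))/2 + 2*(-10 - 1*(-104))) = 32863 + (√(2/(-10 + 104) + 4*(-10 + 104))/2 + 2*(-10 + 104)) = 32863 + (√(2/94 + 4*94)/2 + 2*94) = 32863 + (√(2*(1/94) + 376)/2 + 188) = 32863 + (√(1/47 + 376)/2 + 188) = 32863 + (√(17673/47)/2 + 188) = 32863 + ((√830631/47)/2 + 188) = 32863 + (√830631/94 + 188) = 32863 + (188 + √830631/94) = 33051 + √830631/94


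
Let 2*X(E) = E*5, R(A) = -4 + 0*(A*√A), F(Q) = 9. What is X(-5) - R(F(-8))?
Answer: -17/2 ≈ -8.5000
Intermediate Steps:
R(A) = -4 (R(A) = -4 + 0*A^(3/2) = -4 + 0 = -4)
X(E) = 5*E/2 (X(E) = (E*5)/2 = (5*E)/2 = 5*E/2)
X(-5) - R(F(-8)) = (5/2)*(-5) - 1*(-4) = -25/2 + 4 = -17/2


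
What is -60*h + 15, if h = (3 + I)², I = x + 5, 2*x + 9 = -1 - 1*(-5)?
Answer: -1800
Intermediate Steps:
x = -5/2 (x = -9/2 + (-1 - 1*(-5))/2 = -9/2 + (-1 + 5)/2 = -9/2 + (½)*4 = -9/2 + 2 = -5/2 ≈ -2.5000)
I = 5/2 (I = -5/2 + 5 = 5/2 ≈ 2.5000)
h = 121/4 (h = (3 + 5/2)² = (11/2)² = 121/4 ≈ 30.250)
-60*h + 15 = -60*121/4 + 15 = -1815 + 15 = -1800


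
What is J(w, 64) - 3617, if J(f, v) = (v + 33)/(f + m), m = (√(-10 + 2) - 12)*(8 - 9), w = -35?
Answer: 2*(-3617*√2 + 41644*I)/(-23*I + 2*√2) ≈ -3621.2 + 0.51091*I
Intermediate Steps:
m = 12 - 2*I*√2 (m = (√(-8) - 12)*(-1) = (2*I*√2 - 12)*(-1) = (-12 + 2*I*√2)*(-1) = 12 - 2*I*√2 ≈ 12.0 - 2.8284*I)
J(f, v) = (33 + v)/(12 + f - 2*I*√2) (J(f, v) = (v + 33)/(f + (12 - 2*I*√2)) = (33 + v)/(12 + f - 2*I*√2))
J(w, 64) - 3617 = (33 + 64)/(12 - 35 - 2*I*√2) - 3617 = 97/(-23 - 2*I*√2) - 3617 = -3617 + 97/(-23 - 2*I*√2)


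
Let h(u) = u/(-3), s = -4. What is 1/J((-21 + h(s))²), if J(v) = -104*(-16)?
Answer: 1/1664 ≈ 0.00060096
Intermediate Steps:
h(u) = -u/3 (h(u) = u*(-⅓) = -u/3)
J(v) = 1664
1/J((-21 + h(s))²) = 1/1664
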